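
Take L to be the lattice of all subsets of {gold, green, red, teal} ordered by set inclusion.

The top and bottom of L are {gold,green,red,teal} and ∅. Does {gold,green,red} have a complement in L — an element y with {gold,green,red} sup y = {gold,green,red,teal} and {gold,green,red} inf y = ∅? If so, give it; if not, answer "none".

Need y with {gold,green,red} ∨ y = {gold,green,red,teal} and {gold,green,red} ∧ y = ∅.
Checking each element gives: {teal}.

{teal}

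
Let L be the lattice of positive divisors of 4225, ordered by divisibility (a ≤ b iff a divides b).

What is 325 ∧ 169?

In the divisibility order, the meet is the greatest common divisor: gcd(325, 169) = 13.

13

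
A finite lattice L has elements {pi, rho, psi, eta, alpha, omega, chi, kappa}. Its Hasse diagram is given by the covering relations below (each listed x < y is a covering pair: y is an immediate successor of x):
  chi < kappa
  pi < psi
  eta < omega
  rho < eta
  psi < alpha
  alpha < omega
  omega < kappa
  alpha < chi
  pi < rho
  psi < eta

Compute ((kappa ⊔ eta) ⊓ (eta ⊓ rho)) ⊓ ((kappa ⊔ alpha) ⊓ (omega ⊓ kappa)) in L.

rho

kappa ∨ eta = kappa
eta ∧ rho = rho
kappa ∧ rho = rho
kappa ∨ alpha = kappa
omega ∧ kappa = omega
kappa ∧ omega = omega
rho ∧ omega = rho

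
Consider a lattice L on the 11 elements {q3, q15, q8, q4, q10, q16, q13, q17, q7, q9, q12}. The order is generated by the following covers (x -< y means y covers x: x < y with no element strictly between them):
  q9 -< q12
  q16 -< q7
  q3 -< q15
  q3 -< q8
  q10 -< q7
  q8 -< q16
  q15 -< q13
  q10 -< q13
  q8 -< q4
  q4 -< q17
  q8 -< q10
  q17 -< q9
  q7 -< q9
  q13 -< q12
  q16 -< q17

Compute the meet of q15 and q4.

Common lower bounds of {q15, q4}: q3.
The greatest among these is q3.

q3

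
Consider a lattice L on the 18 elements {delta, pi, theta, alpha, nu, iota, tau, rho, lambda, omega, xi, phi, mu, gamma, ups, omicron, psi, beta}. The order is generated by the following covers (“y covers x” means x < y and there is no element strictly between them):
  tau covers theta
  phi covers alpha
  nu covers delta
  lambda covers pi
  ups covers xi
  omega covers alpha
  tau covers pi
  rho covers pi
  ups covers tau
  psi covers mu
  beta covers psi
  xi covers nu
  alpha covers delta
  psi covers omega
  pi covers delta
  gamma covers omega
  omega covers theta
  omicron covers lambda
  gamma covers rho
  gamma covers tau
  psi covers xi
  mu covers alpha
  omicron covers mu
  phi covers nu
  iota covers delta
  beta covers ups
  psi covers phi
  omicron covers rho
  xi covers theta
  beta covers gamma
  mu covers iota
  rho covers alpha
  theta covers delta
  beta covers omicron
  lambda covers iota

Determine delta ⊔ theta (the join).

theta

Common upper bounds of {delta, theta}: beta, gamma, omega, psi, tau, theta, ups, xi.
The least among these is theta.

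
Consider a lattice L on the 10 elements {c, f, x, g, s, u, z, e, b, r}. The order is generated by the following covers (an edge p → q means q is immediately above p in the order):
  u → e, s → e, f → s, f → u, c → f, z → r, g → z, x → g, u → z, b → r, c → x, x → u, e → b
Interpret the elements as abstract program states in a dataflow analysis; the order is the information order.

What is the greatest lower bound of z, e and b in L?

u

Common lower bounds of {z, e, b}: c, f, u, x.
The greatest among these is u.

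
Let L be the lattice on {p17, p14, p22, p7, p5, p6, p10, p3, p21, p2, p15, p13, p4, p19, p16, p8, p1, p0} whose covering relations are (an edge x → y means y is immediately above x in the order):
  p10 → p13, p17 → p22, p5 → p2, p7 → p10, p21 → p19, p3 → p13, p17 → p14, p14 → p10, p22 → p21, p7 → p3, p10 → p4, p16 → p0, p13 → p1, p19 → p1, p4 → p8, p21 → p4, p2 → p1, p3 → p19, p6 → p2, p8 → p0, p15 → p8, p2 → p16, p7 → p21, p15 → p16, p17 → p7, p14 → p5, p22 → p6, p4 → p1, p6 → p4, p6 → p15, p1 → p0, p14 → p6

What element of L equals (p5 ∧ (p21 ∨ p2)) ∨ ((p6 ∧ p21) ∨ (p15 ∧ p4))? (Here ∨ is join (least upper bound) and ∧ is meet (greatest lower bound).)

p2

p21 ∨ p2 = p1
p5 ∧ p1 = p5
p6 ∧ p21 = p22
p15 ∧ p4 = p6
p22 ∨ p6 = p6
p5 ∨ p6 = p2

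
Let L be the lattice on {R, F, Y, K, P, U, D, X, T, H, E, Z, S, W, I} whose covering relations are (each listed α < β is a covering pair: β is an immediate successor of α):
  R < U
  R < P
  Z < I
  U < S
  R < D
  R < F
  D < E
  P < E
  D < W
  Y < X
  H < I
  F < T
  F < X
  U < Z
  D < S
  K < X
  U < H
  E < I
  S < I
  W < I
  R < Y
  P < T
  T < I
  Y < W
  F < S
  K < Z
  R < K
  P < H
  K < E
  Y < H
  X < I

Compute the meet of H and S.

Common lower bounds of {H, S}: R, U.
The greatest among these is U.

U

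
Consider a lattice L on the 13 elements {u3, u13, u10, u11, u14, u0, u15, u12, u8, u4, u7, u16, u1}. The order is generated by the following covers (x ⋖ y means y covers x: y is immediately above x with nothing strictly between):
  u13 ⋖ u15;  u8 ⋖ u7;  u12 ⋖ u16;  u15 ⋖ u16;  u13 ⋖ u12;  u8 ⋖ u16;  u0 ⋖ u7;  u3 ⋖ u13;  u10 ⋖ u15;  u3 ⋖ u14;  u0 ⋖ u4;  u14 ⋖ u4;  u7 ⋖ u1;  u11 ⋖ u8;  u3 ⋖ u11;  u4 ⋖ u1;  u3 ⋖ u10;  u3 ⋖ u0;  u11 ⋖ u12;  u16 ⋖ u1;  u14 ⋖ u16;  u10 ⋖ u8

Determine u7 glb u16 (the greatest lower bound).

u8

Common lower bounds of {u7, u16}: u10, u11, u3, u8.
The greatest among these is u8.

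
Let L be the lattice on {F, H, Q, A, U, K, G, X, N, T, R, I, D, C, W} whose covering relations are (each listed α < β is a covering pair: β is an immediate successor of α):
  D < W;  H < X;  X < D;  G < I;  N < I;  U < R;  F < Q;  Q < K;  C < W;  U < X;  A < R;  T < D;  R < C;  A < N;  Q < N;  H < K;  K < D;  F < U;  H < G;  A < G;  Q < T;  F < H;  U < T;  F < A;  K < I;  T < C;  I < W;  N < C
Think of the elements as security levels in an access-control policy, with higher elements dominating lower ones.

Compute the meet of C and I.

Common lower bounds of {C, I}: A, F, N, Q.
The greatest among these is N.

N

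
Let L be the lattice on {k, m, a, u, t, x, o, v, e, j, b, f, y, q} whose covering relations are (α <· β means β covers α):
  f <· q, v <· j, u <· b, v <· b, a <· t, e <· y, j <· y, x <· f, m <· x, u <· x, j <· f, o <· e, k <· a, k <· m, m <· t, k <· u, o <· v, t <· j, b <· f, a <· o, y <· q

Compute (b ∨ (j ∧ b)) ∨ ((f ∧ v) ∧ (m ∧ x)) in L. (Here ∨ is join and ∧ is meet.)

j ∧ b = v
b ∨ v = b
f ∧ v = v
m ∧ x = m
v ∧ m = k
b ∨ k = b

b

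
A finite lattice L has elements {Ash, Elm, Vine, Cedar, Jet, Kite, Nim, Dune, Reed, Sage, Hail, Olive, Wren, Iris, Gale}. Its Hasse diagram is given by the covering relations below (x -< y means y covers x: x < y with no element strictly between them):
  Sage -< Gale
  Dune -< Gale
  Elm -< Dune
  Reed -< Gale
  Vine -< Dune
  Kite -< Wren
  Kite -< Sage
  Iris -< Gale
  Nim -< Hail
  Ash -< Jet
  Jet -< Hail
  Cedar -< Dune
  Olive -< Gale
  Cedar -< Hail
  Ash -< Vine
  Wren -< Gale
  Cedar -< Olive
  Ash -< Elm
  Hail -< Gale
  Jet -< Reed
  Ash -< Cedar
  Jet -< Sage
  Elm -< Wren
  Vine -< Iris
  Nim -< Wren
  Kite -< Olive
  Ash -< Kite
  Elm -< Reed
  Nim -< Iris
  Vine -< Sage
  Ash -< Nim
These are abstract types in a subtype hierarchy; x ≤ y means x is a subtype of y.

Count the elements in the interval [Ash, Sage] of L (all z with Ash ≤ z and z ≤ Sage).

5

The interval [Ash, Sage] = {Ash, Jet, Kite, Sage, Vine}, which has 5 elements.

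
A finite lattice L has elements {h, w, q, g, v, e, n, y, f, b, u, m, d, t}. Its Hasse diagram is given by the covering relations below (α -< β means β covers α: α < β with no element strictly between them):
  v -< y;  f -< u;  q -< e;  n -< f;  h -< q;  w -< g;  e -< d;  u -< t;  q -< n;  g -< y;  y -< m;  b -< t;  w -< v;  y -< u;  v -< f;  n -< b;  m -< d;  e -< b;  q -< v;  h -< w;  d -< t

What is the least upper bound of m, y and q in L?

Common upper bounds of {m, y, q}: d, m, t.
The least among these is m.

m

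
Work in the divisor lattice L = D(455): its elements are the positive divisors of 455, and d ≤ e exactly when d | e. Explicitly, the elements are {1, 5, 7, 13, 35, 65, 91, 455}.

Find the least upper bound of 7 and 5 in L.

35

In the divisibility order, the join is the least common multiple: lcm(7, 5) = 35.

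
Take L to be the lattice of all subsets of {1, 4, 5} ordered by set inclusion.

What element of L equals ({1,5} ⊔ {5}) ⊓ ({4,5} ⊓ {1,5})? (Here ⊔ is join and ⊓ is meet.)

{5}

{1,5} ∨ {5} = {1,5}
{4,5} ∧ {1,5} = {5}
{1,5} ∧ {5} = {5}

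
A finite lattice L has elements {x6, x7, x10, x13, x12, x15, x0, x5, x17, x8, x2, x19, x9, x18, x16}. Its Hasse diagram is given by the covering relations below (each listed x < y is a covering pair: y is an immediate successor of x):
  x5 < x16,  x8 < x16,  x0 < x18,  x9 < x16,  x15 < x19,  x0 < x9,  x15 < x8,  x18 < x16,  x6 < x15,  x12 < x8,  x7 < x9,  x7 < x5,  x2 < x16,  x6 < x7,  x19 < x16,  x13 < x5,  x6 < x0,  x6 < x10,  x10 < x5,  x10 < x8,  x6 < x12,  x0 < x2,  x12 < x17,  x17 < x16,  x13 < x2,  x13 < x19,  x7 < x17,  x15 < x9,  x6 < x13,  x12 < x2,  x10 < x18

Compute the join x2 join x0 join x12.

Common upper bounds of {x2, x0, x12}: x16, x2.
The least among these is x2.

x2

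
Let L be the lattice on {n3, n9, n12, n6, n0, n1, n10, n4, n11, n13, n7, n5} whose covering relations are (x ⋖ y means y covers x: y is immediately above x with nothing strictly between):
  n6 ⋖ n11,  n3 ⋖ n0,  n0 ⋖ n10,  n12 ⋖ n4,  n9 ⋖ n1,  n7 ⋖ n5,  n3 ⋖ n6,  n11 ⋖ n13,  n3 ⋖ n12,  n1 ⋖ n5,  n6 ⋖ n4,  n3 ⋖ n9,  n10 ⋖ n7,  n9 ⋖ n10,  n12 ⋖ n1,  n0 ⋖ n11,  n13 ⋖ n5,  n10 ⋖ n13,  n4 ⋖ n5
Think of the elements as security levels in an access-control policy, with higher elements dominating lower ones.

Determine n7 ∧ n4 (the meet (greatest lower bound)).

n3

Common lower bounds of {n7, n4}: n3.
The greatest among these is n3.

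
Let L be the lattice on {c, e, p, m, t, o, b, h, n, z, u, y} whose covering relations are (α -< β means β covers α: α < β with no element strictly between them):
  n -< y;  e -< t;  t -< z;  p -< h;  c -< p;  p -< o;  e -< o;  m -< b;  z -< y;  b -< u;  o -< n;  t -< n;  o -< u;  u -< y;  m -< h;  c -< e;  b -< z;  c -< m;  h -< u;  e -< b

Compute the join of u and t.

Common upper bounds of {u, t}: y.
The least among these is y.

y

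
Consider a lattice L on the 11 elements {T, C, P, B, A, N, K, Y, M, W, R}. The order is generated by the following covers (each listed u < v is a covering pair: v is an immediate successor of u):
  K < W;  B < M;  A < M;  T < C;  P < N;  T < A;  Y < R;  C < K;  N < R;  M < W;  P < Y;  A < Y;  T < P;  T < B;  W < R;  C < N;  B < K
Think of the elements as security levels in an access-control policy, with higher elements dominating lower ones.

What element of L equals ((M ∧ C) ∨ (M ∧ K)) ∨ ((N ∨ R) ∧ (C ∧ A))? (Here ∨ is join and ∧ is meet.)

M ∧ C = T
M ∧ K = B
T ∨ B = B
N ∨ R = R
C ∧ A = T
R ∧ T = T
B ∨ T = B

B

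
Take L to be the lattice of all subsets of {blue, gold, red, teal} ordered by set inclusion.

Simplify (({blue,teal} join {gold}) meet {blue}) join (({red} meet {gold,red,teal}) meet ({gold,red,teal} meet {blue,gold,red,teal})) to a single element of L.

{blue,red}

{blue,teal} ∨ {gold} = {blue,gold,teal}
{blue,gold,teal} ∧ {blue} = {blue}
{red} ∧ {gold,red,teal} = {red}
{gold,red,teal} ∧ {blue,gold,red,teal} = {gold,red,teal}
{red} ∧ {gold,red,teal} = {red}
{blue} ∨ {red} = {blue,red}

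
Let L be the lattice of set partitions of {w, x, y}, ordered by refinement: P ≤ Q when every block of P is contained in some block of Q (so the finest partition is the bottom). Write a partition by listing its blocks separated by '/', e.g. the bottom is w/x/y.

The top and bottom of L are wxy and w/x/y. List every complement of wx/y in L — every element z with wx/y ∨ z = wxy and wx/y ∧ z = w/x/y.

Need z with wx/y ∨ z = wxy and wx/y ∧ z = w/x/y.
Checking each element gives: w/xy, wy/x.

w/xy, wy/x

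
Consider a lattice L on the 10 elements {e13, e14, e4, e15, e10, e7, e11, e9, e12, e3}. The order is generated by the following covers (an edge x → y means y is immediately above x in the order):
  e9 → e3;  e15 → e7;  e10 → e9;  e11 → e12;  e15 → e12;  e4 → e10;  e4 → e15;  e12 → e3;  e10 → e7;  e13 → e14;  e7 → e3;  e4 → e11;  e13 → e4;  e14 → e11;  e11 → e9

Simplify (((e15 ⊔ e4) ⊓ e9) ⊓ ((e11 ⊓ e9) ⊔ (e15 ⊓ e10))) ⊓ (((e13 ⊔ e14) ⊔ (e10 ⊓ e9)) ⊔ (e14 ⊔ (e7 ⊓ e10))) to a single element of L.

e4

e15 ∨ e4 = e15
e15 ∧ e9 = e4
e11 ∧ e9 = e11
e15 ∧ e10 = e4
e11 ∨ e4 = e11
e4 ∧ e11 = e4
e13 ∨ e14 = e14
e10 ∧ e9 = e10
e14 ∨ e10 = e9
e7 ∧ e10 = e10
e14 ∨ e10 = e9
e9 ∨ e9 = e9
e4 ∧ e9 = e4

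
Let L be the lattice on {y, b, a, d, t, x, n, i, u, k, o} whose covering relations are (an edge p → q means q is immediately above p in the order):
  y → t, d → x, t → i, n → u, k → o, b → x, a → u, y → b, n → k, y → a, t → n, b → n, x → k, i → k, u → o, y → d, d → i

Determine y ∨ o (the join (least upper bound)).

o

Common upper bounds of {y, o}: o.
The least among these is o.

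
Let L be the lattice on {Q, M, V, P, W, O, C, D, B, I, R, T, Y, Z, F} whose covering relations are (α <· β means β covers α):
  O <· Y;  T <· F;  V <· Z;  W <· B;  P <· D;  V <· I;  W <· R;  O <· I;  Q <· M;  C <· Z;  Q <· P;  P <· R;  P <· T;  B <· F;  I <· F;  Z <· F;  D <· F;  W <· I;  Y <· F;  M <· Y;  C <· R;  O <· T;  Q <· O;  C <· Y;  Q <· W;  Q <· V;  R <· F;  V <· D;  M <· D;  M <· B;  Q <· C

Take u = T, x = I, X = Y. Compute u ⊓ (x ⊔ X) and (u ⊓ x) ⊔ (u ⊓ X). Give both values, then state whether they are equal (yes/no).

x ⊔ X = F, so u ⊓ (x ⊔ X) = T ⊓ F = T.
u ⊓ x = O and u ⊓ X = O, so (u ⊓ x) ⊔ (u ⊓ X) = O ⊔ O = O.
Equal: no.

T; O; no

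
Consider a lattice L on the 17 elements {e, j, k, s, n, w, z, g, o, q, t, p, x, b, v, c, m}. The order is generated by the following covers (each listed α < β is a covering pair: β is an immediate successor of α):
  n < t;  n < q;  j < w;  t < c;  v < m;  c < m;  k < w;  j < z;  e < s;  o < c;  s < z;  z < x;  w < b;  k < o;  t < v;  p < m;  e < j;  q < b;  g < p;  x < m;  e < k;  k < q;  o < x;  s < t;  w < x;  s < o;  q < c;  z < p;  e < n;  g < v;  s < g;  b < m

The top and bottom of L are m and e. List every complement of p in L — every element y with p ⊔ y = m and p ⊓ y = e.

Need y with p ∨ y = m and p ∧ y = e.
Checking each element gives: k, n, q.

k, n, q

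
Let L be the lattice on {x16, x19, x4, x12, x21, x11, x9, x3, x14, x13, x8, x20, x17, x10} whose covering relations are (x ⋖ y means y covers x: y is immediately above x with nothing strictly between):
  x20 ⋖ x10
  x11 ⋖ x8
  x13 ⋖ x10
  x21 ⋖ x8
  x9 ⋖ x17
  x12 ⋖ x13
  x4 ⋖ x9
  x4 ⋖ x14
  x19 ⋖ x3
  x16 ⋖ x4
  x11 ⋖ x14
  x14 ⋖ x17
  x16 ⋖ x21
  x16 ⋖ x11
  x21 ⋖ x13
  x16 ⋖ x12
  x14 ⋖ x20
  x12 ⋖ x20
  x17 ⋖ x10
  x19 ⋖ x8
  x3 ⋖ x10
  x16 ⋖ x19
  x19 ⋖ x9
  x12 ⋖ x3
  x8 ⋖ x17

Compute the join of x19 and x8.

Common upper bounds of {x19, x8}: x10, x17, x8.
The least among these is x8.

x8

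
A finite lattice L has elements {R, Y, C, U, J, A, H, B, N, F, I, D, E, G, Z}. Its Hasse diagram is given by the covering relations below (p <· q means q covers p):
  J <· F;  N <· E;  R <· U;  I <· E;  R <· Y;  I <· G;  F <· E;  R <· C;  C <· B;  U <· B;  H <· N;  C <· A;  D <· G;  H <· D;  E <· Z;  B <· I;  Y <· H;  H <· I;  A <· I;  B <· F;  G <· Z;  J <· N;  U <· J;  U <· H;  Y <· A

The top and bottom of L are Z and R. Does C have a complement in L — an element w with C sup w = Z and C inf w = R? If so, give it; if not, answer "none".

none

For every candidate w, either C ∨ w ≠ Z or C ∧ w ≠ R; no complement exists.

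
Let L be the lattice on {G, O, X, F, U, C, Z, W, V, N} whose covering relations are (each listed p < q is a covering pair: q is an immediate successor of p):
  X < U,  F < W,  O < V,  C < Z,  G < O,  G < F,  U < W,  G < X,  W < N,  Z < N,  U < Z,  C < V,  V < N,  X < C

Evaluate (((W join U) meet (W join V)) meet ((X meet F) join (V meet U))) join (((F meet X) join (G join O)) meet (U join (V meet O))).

W ∨ U = W
W ∨ V = N
W ∧ N = W
X ∧ F = G
V ∧ U = X
G ∨ X = X
W ∧ X = X
F ∧ X = G
G ∨ O = O
G ∨ O = O
V ∧ O = O
U ∨ O = N
O ∧ N = O
X ∨ O = V

V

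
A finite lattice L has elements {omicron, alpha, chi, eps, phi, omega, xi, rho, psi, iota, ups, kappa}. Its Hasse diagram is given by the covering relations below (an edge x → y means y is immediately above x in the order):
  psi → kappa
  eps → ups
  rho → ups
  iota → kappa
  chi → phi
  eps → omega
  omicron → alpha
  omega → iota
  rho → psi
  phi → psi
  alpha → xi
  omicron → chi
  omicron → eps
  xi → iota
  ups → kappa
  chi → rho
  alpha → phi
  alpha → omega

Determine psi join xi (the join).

kappa

Common upper bounds of {psi, xi}: kappa.
The least among these is kappa.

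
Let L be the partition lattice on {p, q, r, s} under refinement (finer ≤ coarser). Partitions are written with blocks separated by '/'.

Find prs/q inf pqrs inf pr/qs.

The meet (common refinement) of prs/q, pqrs, pr/qs intersects blocks pairwise, giving pr/q/s.

pr/q/s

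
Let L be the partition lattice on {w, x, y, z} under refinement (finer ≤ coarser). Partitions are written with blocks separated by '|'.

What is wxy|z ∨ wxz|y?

wxyz

Common upper bounds of {wxy|z, wxz|y}: wxyz.
The least among these is wxyz.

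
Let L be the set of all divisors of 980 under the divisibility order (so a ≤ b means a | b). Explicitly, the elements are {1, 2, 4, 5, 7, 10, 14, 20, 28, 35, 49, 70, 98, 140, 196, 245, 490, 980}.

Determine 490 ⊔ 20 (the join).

Common upper bounds of {490, 20}: 980.
The least among these is 980.

980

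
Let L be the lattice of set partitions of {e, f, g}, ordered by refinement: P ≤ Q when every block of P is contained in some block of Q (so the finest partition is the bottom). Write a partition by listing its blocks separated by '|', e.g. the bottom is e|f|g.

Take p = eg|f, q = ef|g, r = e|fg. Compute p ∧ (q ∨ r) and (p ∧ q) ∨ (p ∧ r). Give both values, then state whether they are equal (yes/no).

q ∨ r = efg, so p ∧ (q ∨ r) = eg|f ∧ efg = eg|f.
p ∧ q = e|f|g and p ∧ r = e|f|g, so (p ∧ q) ∨ (p ∧ r) = e|f|g ∨ e|f|g = e|f|g.
Equal: no.

eg|f; e|f|g; no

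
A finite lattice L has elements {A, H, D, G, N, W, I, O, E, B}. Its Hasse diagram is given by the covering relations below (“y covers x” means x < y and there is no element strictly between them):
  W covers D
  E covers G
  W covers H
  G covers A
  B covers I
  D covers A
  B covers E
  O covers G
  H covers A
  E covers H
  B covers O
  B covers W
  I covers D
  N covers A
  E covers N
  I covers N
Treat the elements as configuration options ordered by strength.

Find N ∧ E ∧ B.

Common lower bounds of {N, E, B}: A, N.
The greatest among these is N.

N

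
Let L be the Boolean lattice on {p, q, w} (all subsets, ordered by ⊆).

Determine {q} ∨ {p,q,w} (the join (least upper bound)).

Common upper bounds of {{q}, {p,q,w}}: {p,q,w}.
The least among these is {p,q,w}.

{p,q,w}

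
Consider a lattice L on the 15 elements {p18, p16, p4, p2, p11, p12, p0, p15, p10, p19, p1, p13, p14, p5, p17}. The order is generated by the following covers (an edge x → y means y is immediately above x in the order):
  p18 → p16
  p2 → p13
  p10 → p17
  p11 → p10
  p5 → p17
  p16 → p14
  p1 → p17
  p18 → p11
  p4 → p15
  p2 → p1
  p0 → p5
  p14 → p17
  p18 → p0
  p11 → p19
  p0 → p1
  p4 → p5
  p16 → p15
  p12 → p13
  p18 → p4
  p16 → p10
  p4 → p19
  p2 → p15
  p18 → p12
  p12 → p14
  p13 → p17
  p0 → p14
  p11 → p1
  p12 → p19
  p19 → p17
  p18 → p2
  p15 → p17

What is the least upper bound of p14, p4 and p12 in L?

p17

Common upper bounds of {p14, p4, p12}: p17.
The least among these is p17.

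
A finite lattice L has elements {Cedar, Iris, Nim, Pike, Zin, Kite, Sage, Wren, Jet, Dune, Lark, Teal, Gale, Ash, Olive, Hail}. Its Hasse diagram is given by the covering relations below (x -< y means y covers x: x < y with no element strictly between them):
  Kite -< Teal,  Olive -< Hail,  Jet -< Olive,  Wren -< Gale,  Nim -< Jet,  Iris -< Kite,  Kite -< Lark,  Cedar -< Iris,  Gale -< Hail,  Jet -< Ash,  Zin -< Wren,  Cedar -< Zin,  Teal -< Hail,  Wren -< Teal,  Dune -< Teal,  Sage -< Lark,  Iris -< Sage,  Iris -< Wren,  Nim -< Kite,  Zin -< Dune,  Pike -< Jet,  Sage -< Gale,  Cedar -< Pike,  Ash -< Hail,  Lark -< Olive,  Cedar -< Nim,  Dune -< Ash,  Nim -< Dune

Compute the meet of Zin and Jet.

Cedar

Common lower bounds of {Zin, Jet}: Cedar.
The greatest among these is Cedar.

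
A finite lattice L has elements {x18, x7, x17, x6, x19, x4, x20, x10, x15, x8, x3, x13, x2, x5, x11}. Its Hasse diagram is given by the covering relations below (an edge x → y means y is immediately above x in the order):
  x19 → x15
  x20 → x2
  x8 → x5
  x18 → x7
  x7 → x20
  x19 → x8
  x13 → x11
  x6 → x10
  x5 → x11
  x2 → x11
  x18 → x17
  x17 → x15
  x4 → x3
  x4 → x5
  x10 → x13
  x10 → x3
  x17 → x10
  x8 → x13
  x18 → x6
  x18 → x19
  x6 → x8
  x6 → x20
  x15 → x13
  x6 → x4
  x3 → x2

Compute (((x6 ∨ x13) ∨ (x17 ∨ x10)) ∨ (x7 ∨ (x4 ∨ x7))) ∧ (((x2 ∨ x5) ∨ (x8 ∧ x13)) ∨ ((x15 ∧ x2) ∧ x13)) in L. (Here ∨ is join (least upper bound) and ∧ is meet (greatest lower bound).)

x11

x6 ∨ x13 = x13
x17 ∨ x10 = x10
x13 ∨ x10 = x13
x4 ∨ x7 = x2
x7 ∨ x2 = x2
x13 ∨ x2 = x11
x2 ∨ x5 = x11
x8 ∧ x13 = x8
x11 ∨ x8 = x11
x15 ∧ x2 = x17
x17 ∧ x13 = x17
x11 ∨ x17 = x11
x11 ∧ x11 = x11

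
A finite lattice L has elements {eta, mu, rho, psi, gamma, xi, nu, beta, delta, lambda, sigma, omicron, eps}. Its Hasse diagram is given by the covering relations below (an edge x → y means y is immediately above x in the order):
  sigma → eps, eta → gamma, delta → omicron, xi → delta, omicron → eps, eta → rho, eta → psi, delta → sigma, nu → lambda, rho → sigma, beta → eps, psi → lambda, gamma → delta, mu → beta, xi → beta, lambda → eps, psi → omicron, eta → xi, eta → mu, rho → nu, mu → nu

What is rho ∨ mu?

nu

Common upper bounds of {rho, mu}: eps, lambda, nu.
The least among these is nu.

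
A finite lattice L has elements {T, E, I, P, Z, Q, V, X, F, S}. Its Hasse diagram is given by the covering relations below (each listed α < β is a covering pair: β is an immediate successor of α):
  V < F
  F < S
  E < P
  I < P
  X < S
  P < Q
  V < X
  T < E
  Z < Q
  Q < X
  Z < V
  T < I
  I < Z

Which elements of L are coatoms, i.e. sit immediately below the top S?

The coatoms are exactly the elements covered by S: F, X.

F, X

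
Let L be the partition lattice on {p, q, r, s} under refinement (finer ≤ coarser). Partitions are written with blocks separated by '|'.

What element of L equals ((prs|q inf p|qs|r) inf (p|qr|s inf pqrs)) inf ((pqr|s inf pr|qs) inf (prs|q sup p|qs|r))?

p|q|r|s

prs|q ∧ p|qs|r = p|q|r|s
p|qr|s ∧ pqrs = p|qr|s
p|q|r|s ∧ p|qr|s = p|q|r|s
pqr|s ∧ pr|qs = pr|q|s
prs|q ∨ p|qs|r = pqrs
pr|q|s ∧ pqrs = pr|q|s
p|q|r|s ∧ pr|q|s = p|q|r|s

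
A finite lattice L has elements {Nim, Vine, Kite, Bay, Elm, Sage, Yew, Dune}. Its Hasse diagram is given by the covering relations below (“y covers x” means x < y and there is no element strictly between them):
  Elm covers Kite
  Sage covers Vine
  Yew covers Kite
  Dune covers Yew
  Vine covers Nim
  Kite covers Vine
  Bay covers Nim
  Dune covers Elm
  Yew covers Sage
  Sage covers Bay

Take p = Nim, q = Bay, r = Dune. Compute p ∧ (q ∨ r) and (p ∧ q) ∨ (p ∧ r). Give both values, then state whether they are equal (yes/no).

q ∨ r = Dune, so p ∧ (q ∨ r) = Nim ∧ Dune = Nim.
p ∧ q = Nim and p ∧ r = Nim, so (p ∧ q) ∨ (p ∧ r) = Nim ∨ Nim = Nim.
Equal: yes.

Nim; Nim; yes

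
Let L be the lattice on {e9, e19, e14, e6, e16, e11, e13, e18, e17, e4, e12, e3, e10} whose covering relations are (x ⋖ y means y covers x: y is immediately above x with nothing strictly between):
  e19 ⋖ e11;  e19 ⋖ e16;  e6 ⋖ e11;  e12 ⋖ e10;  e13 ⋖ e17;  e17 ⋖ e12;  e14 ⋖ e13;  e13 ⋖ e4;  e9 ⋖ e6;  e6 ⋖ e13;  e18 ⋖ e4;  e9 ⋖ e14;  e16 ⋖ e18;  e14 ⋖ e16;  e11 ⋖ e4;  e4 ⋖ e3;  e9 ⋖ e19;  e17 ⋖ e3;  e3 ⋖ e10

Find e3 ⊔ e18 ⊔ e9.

Common upper bounds of {e3, e18, e9}: e10, e3.
The least among these is e3.

e3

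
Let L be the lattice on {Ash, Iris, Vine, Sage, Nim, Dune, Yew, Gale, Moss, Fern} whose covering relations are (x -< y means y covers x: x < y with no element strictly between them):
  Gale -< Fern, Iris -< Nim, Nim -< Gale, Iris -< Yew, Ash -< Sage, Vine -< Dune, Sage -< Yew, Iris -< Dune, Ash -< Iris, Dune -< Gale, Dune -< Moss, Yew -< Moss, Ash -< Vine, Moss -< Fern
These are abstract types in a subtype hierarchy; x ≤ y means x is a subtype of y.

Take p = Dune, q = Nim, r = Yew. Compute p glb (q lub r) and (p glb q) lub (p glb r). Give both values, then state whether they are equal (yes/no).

q lub r = Fern, so p glb (q lub r) = Dune glb Fern = Dune.
p glb q = Iris and p glb r = Iris, so (p glb q) lub (p glb r) = Iris lub Iris = Iris.
Equal: no.

Dune; Iris; no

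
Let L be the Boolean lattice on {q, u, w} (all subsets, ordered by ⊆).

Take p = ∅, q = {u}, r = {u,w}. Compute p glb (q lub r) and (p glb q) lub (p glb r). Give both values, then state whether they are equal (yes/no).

∅; ∅; yes

q lub r = {u,w}, so p glb (q lub r) = ∅ glb {u,w} = ∅.
p glb q = ∅ and p glb r = ∅, so (p glb q) lub (p glb r) = ∅ lub ∅ = ∅.
Equal: yes.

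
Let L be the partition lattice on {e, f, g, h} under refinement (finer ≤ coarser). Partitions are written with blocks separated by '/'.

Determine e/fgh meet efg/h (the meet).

e/fg/h

Common lower bounds of {e/fgh, efg/h}: e/f/g/h, e/fg/h.
The greatest among these is e/fg/h.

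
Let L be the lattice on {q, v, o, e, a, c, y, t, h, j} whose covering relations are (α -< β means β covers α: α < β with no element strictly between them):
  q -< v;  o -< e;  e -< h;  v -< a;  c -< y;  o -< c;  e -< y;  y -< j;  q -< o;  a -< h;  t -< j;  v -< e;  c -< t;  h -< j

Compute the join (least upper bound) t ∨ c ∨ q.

t

Common upper bounds of {t, c, q}: j, t.
The least among these is t.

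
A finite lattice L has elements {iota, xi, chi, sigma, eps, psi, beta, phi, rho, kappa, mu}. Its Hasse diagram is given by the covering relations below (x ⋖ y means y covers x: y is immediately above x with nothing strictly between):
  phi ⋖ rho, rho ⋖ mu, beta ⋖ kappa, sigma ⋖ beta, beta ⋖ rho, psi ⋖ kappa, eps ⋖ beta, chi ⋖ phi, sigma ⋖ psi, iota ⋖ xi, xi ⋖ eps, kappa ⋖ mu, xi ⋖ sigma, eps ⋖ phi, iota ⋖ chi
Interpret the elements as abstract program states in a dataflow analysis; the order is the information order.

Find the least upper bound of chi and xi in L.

Common upper bounds of {chi, xi}: mu, phi, rho.
The least among these is phi.

phi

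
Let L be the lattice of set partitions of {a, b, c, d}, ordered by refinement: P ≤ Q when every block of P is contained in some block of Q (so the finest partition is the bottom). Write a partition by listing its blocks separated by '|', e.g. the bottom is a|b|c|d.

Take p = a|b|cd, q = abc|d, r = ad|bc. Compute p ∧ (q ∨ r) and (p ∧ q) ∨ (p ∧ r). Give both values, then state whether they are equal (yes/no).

a|b|cd; a|b|c|d; no

q ∨ r = abcd, so p ∧ (q ∨ r) = a|b|cd ∧ abcd = a|b|cd.
p ∧ q = a|b|c|d and p ∧ r = a|b|c|d, so (p ∧ q) ∨ (p ∧ r) = a|b|c|d ∨ a|b|c|d = a|b|c|d.
Equal: no.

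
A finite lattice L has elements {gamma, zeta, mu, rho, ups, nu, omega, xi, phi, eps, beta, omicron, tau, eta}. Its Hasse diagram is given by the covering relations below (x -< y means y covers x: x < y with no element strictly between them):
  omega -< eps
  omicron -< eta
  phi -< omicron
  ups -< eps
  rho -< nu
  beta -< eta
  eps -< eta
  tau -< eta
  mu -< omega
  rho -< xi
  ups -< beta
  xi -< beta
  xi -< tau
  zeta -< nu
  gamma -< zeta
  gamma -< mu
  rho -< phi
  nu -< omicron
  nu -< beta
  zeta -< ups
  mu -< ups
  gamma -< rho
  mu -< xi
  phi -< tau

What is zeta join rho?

Common upper bounds of {zeta, rho}: beta, eta, nu, omicron.
The least among these is nu.

nu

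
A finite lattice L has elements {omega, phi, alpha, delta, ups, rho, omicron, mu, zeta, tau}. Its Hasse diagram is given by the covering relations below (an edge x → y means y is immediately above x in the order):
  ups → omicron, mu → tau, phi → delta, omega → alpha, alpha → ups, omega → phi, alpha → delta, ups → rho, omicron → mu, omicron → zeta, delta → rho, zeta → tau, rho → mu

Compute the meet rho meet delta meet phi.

phi

Common lower bounds of {rho, delta, phi}: omega, phi.
The greatest among these is phi.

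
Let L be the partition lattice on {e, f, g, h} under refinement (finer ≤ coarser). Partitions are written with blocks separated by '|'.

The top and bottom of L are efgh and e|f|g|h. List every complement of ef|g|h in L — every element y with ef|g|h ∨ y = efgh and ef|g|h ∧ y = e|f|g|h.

Need y with ef|g|h ∨ y = efgh and ef|g|h ∧ y = e|f|g|h.
Checking each element gives: egh|f, eg|fh, eh|fg, e|fgh.

egh|f, eg|fh, eh|fg, e|fgh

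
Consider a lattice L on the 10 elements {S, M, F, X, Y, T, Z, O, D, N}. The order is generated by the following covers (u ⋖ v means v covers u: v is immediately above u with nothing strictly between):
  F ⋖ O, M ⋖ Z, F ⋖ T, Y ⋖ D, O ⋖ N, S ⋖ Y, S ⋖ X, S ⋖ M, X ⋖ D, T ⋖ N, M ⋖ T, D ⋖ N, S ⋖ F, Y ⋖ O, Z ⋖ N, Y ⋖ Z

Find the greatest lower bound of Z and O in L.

Y

Common lower bounds of {Z, O}: S, Y.
The greatest among these is Y.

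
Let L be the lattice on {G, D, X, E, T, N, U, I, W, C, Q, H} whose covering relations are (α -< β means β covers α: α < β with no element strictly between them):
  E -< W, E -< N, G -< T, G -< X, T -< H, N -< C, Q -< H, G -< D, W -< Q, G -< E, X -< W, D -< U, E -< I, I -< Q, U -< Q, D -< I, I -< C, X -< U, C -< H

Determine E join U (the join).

Q

Common upper bounds of {E, U}: H, Q.
The least among these is Q.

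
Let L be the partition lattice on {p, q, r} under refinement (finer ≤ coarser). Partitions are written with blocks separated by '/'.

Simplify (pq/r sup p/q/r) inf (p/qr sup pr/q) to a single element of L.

pq/r

pq/r ∨ p/q/r = pq/r
p/qr ∨ pr/q = pqr
pq/r ∧ pqr = pq/r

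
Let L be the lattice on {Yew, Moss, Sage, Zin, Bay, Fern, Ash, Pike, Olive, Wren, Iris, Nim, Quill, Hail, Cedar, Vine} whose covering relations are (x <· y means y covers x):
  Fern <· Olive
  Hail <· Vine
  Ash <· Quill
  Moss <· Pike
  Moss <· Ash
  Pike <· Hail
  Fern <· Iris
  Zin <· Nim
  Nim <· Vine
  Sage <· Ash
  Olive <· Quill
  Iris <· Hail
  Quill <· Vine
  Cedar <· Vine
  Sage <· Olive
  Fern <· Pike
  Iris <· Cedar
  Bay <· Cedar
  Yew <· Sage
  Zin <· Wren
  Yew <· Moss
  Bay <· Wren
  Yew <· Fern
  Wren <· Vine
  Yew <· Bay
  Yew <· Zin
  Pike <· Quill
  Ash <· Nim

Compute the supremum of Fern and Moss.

Pike

Common upper bounds of {Fern, Moss}: Hail, Pike, Quill, Vine.
The least among these is Pike.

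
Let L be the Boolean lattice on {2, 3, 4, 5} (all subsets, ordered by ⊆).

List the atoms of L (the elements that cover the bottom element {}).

{2}, {3}, {4}, {5}

The atoms are exactly the elements that cover {}: {2}, {3}, {4}, {5}.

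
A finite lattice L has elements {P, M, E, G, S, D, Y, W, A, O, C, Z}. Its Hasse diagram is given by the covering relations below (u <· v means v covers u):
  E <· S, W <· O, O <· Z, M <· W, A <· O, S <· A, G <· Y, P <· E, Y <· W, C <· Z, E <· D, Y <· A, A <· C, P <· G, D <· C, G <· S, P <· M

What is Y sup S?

A

Common upper bounds of {Y, S}: A, C, O, Z.
The least among these is A.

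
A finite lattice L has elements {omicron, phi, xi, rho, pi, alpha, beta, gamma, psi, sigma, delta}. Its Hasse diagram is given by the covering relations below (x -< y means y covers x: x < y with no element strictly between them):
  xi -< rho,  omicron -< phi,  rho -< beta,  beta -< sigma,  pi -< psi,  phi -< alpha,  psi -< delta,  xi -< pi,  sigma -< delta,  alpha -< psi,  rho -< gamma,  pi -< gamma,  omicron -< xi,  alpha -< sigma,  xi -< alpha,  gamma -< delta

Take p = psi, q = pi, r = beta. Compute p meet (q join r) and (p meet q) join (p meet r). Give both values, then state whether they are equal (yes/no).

q join r = delta, so p meet (q join r) = psi meet delta = psi.
p meet q = pi and p meet r = xi, so (p meet q) join (p meet r) = pi join xi = pi.
Equal: no.

psi; pi; no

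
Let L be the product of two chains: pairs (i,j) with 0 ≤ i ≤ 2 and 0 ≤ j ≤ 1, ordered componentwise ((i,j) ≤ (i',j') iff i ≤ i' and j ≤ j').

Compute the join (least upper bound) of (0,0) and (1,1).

In a product of chains, the join is componentwise max, giving (1,1).

(1,1)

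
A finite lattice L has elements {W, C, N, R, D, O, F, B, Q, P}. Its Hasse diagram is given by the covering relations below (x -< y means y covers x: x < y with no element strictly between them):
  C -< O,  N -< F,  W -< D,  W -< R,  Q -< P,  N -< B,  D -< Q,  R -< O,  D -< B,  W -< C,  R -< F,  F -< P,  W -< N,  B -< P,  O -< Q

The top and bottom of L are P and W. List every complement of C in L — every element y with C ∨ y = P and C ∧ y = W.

B, F, N

Need y with C ∨ y = P and C ∧ y = W.
Checking each element gives: B, F, N.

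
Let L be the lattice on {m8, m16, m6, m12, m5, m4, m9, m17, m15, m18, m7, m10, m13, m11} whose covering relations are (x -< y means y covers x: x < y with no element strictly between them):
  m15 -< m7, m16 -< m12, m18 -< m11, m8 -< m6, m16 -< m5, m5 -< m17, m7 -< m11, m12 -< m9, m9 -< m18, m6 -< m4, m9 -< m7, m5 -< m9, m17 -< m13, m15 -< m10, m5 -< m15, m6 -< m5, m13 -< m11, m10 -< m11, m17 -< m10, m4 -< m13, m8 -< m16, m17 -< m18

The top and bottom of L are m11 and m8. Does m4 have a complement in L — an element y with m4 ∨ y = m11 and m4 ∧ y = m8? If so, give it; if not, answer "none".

m12

Need y with m4 ∨ y = m11 and m4 ∧ y = m8.
Checking each element gives: m12.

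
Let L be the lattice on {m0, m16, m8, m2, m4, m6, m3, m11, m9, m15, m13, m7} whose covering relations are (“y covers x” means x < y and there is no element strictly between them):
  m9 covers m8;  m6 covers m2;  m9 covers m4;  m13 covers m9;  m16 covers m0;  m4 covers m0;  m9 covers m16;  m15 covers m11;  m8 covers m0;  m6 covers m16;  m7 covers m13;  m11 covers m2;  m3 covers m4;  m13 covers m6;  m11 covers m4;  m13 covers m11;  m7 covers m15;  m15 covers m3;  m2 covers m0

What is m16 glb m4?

Common lower bounds of {m16, m4}: m0.
The greatest among these is m0.

m0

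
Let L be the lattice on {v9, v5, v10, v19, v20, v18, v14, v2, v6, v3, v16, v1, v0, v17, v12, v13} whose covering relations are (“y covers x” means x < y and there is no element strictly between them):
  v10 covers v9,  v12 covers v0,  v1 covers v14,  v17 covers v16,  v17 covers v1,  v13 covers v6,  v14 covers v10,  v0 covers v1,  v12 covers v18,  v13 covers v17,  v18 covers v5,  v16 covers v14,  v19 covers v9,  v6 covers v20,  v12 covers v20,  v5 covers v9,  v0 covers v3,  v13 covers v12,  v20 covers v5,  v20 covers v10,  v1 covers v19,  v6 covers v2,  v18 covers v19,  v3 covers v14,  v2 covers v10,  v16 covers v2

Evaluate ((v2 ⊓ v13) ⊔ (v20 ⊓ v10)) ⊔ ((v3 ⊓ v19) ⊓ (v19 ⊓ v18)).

v2

v2 ∧ v13 = v2
v20 ∧ v10 = v10
v2 ∨ v10 = v2
v3 ∧ v19 = v9
v19 ∧ v18 = v19
v9 ∧ v19 = v9
v2 ∨ v9 = v2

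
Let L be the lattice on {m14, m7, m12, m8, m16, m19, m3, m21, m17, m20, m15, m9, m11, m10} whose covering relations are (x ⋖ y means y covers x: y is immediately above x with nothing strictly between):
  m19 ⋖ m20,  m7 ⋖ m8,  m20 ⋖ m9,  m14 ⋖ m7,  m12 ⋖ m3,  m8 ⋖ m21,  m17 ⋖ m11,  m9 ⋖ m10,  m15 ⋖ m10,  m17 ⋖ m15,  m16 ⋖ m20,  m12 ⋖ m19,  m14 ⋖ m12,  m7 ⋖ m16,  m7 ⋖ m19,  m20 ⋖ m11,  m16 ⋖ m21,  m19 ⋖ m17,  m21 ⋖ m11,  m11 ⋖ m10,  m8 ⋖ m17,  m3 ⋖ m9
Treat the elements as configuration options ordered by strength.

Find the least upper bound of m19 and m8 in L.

m17

Common upper bounds of {m19, m8}: m10, m11, m15, m17.
The least among these is m17.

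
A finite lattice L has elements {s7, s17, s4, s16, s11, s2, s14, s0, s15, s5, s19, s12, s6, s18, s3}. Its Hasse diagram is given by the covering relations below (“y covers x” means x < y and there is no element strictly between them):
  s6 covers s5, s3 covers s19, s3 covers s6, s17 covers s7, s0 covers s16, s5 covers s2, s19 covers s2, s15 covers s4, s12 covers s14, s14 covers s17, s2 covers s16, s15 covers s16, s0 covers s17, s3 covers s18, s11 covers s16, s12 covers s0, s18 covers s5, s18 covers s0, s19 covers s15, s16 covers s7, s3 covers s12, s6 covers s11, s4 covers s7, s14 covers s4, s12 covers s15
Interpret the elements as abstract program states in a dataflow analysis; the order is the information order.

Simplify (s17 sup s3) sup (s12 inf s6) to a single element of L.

s17 ∨ s3 = s3
s12 ∧ s6 = s16
s3 ∨ s16 = s3

s3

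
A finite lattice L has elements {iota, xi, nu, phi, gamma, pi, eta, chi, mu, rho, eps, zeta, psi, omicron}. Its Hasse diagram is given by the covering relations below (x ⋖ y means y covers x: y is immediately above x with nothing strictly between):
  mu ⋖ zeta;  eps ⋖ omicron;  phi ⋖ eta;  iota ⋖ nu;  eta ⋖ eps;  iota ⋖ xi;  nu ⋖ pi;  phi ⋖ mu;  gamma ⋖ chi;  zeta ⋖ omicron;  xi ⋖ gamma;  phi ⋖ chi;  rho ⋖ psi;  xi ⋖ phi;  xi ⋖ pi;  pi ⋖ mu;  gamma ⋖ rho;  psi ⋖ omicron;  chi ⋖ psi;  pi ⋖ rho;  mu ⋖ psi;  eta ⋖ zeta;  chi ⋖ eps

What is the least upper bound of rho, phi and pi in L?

psi

Common upper bounds of {rho, phi, pi}: omicron, psi.
The least among these is psi.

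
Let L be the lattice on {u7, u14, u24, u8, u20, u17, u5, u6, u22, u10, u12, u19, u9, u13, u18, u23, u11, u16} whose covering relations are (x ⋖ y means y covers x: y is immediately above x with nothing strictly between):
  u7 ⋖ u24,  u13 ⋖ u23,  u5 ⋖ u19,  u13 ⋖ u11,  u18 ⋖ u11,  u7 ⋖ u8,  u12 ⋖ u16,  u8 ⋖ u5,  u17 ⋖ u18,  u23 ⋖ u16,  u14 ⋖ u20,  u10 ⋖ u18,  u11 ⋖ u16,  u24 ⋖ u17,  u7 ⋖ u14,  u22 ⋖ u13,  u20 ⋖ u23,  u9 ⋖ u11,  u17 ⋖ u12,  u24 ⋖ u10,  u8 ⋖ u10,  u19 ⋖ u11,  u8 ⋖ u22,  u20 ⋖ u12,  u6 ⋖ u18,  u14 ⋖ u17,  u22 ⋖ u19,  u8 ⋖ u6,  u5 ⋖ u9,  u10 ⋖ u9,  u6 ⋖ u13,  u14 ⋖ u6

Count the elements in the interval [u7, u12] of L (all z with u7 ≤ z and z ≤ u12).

The interval [u7, u12] = {u12, u14, u17, u20, u24, u7}, which has 6 elements.

6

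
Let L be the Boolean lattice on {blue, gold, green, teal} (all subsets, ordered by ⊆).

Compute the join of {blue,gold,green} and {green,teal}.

Under ⊆, join is union: {blue,gold,green} ∪ {green,teal} = {blue,gold,green,teal}.

{blue,gold,green,teal}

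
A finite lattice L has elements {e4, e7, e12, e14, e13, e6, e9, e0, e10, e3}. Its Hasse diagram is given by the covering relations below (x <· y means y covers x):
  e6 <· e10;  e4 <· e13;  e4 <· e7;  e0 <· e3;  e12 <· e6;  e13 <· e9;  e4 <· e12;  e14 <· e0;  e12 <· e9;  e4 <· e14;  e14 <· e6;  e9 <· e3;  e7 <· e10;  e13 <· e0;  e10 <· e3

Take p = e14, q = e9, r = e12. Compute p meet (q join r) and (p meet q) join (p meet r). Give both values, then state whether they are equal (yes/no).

q join r = e9, so p meet (q join r) = e14 meet e9 = e4.
p meet q = e4 and p meet r = e4, so (p meet q) join (p meet r) = e4 join e4 = e4.
Equal: yes.

e4; e4; yes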